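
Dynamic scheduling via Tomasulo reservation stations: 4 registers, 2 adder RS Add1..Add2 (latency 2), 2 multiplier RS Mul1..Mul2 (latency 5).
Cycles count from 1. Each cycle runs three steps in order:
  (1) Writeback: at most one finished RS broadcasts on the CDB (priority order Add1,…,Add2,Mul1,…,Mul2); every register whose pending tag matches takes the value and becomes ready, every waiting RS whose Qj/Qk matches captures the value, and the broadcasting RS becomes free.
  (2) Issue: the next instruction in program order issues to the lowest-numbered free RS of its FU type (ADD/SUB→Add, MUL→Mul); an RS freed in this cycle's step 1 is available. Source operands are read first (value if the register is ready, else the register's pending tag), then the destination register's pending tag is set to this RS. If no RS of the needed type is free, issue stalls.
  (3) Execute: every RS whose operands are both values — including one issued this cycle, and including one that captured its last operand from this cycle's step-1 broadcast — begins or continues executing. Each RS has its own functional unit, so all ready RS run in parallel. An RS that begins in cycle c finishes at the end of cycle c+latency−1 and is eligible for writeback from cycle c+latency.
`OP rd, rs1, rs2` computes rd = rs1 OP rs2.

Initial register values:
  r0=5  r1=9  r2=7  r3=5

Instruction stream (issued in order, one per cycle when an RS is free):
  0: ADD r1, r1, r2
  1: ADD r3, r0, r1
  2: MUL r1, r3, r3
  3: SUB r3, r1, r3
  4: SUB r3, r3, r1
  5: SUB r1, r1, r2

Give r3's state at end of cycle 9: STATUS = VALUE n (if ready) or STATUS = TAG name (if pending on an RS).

STATUS = TAG Add2

cycle 1: issue ADD r1<-Add1 // r0:5,r1:Add1,r2:7,r3:5
cycle 2: issue ADD r3<-Add2 // r0:5,r1:Add1,r2:7,r3:Add2
cycle 3: CDB Add1=16; issue MUL r1<-Mul1 // r0:5,r1:Mul1,r2:7,r3:Add2
cycle 4: issue SUB r3<-Add1 // r0:5,r1:Mul1,r2:7,r3:Add1
cycle 5: CDB Add2=21; issue SUB r3<-Add2 // r0:5,r1:Mul1,r2:7,r3:Add2
cycle 6: stall // r0:5,r1:Mul1,r2:7,r3:Add2
cycle 7: stall // r0:5,r1:Mul1,r2:7,r3:Add2
cycle 8: stall // r0:5,r1:Mul1,r2:7,r3:Add2
cycle 9: stall // r0:5,r1:Mul1,r2:7,r3:Add2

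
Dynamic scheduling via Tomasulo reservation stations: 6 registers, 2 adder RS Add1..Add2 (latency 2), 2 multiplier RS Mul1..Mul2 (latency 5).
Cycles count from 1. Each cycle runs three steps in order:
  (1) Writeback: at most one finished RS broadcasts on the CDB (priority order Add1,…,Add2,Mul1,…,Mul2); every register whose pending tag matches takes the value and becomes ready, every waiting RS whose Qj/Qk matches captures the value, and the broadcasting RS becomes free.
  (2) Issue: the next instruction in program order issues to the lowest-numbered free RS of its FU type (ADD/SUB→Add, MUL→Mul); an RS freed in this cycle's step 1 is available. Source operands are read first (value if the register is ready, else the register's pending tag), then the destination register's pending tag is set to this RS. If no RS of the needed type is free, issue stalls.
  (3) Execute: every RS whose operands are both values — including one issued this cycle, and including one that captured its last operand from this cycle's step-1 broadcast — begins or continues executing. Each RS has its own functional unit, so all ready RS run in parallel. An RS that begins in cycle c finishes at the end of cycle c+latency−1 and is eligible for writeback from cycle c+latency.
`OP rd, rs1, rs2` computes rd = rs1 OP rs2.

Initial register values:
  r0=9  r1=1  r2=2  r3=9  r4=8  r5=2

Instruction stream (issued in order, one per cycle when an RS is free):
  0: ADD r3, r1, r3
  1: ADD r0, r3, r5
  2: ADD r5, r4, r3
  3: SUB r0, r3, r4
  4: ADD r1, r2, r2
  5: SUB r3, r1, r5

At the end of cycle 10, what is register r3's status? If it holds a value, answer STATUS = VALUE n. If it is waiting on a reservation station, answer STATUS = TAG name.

  c1: issue ADD r3<-Add1  regs: r0:9,r1:1,r2:2,r3:Add1,r4:8,r5:2
  c2: issue ADD r0<-Add2  regs: r0:Add2,r1:1,r2:2,r3:Add1,r4:8,r5:2
  c3: CDB Add1=10; issue ADD r5<-Add1  regs: r0:Add2,r1:1,r2:2,r3:10,r4:8,r5:Add1
  c4: stall  regs: r0:Add2,r1:1,r2:2,r3:10,r4:8,r5:Add1
  c5: CDB Add1=18; issue SUB r0<-Add1  regs: r0:Add1,r1:1,r2:2,r3:10,r4:8,r5:18
  c6: CDB Add2=12; issue ADD r1<-Add2  regs: r0:Add1,r1:Add2,r2:2,r3:10,r4:8,r5:18
  c7: CDB Add1=2; issue SUB r3<-Add1  regs: r0:2,r1:Add2,r2:2,r3:Add1,r4:8,r5:18
  c8: CDB Add2=4  regs: r0:2,r1:4,r2:2,r3:Add1,r4:8,r5:18
  c9: -  regs: r0:2,r1:4,r2:2,r3:Add1,r4:8,r5:18
  c10: CDB Add1=-14  regs: r0:2,r1:4,r2:2,r3:-14,r4:8,r5:18

STATUS = VALUE -14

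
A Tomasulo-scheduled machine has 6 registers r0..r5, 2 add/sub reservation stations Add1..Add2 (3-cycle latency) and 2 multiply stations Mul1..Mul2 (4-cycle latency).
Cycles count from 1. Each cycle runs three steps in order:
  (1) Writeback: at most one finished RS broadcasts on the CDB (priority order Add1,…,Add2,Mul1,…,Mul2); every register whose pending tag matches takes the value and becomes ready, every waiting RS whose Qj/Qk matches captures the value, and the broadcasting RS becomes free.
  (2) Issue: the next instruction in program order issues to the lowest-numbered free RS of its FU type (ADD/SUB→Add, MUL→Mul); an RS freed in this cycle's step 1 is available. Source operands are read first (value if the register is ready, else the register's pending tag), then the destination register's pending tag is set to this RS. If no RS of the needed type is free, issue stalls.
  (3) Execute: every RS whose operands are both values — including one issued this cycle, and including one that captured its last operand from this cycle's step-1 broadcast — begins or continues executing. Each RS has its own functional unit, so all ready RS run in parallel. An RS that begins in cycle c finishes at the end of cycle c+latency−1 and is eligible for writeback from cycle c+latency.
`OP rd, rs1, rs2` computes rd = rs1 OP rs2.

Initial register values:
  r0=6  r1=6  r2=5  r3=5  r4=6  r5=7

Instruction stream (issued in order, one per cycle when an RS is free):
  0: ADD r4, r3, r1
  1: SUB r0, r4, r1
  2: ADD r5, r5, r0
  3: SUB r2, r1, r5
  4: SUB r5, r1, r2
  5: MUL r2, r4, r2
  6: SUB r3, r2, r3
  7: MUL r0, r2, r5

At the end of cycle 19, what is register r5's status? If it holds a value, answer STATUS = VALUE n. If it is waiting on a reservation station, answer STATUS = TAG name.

  c1: issue ADD r4<-Add1  regs: r0:6,r1:6,r2:5,r3:5,r4:Add1,r5:7
  c2: issue SUB r0<-Add2  regs: r0:Add2,r1:6,r2:5,r3:5,r4:Add1,r5:7
  c3: stall  regs: r0:Add2,r1:6,r2:5,r3:5,r4:Add1,r5:7
  c4: CDB Add1=11; issue ADD r5<-Add1  regs: r0:Add2,r1:6,r2:5,r3:5,r4:11,r5:Add1
  c5: stall  regs: r0:Add2,r1:6,r2:5,r3:5,r4:11,r5:Add1
  c6: stall  regs: r0:Add2,r1:6,r2:5,r3:5,r4:11,r5:Add1
  c7: CDB Add2=5; issue SUB r2<-Add2  regs: r0:5,r1:6,r2:Add2,r3:5,r4:11,r5:Add1
  c8: stall  regs: r0:5,r1:6,r2:Add2,r3:5,r4:11,r5:Add1
  c9: stall  regs: r0:5,r1:6,r2:Add2,r3:5,r4:11,r5:Add1
  c10: CDB Add1=12; issue SUB r5<-Add1  regs: r0:5,r1:6,r2:Add2,r3:5,r4:11,r5:Add1
  c11: issue MUL r2<-Mul1  regs: r0:5,r1:6,r2:Mul1,r3:5,r4:11,r5:Add1
  c12: stall  regs: r0:5,r1:6,r2:Mul1,r3:5,r4:11,r5:Add1
  c13: CDB Add2=-6; issue SUB r3<-Add2  regs: r0:5,r1:6,r2:Mul1,r3:Add2,r4:11,r5:Add1
  c14: issue MUL r0<-Mul2  regs: r0:Mul2,r1:6,r2:Mul1,r3:Add2,r4:11,r5:Add1
  c15: -  regs: r0:Mul2,r1:6,r2:Mul1,r3:Add2,r4:11,r5:Add1
  c16: CDB Add1=12  regs: r0:Mul2,r1:6,r2:Mul1,r3:Add2,r4:11,r5:12
  c17: CDB Mul1=-66  regs: r0:Mul2,r1:6,r2:-66,r3:Add2,r4:11,r5:12
  c18: -  regs: r0:Mul2,r1:6,r2:-66,r3:Add2,r4:11,r5:12
  c19: -  regs: r0:Mul2,r1:6,r2:-66,r3:Add2,r4:11,r5:12

STATUS = VALUE 12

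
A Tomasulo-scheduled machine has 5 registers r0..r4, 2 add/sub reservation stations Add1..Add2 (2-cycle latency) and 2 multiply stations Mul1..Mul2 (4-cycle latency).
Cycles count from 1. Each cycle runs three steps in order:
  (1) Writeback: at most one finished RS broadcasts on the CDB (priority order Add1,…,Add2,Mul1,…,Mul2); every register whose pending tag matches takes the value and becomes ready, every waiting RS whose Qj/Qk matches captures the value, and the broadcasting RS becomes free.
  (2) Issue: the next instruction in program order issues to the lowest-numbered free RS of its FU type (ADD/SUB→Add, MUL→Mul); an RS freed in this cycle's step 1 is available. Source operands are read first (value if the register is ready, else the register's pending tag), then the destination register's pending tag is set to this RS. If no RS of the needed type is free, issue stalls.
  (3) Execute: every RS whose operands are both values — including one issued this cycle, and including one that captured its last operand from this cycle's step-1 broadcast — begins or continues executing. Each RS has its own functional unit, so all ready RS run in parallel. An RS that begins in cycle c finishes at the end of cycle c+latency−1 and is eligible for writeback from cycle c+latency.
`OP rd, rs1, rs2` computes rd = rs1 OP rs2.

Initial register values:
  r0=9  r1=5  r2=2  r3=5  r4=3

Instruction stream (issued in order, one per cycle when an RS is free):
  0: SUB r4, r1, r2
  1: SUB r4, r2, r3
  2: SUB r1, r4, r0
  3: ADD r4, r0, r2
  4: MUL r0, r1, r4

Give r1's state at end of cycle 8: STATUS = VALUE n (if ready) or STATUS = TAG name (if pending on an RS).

STATUS = VALUE -12

cycle 1: issue SUB r4<-Add1 // r0:9,r1:5,r2:2,r3:5,r4:Add1
cycle 2: issue SUB r4<-Add2 // r0:9,r1:5,r2:2,r3:5,r4:Add2
cycle 3: CDB Add1=3; issue SUB r1<-Add1 // r0:9,r1:Add1,r2:2,r3:5,r4:Add2
cycle 4: CDB Add2=-3; issue ADD r4<-Add2 // r0:9,r1:Add1,r2:2,r3:5,r4:Add2
cycle 5: issue MUL r0<-Mul1 // r0:Mul1,r1:Add1,r2:2,r3:5,r4:Add2
cycle 6: CDB Add1=-12 // r0:Mul1,r1:-12,r2:2,r3:5,r4:Add2
cycle 7: CDB Add2=11 // r0:Mul1,r1:-12,r2:2,r3:5,r4:11
cycle 8: - // r0:Mul1,r1:-12,r2:2,r3:5,r4:11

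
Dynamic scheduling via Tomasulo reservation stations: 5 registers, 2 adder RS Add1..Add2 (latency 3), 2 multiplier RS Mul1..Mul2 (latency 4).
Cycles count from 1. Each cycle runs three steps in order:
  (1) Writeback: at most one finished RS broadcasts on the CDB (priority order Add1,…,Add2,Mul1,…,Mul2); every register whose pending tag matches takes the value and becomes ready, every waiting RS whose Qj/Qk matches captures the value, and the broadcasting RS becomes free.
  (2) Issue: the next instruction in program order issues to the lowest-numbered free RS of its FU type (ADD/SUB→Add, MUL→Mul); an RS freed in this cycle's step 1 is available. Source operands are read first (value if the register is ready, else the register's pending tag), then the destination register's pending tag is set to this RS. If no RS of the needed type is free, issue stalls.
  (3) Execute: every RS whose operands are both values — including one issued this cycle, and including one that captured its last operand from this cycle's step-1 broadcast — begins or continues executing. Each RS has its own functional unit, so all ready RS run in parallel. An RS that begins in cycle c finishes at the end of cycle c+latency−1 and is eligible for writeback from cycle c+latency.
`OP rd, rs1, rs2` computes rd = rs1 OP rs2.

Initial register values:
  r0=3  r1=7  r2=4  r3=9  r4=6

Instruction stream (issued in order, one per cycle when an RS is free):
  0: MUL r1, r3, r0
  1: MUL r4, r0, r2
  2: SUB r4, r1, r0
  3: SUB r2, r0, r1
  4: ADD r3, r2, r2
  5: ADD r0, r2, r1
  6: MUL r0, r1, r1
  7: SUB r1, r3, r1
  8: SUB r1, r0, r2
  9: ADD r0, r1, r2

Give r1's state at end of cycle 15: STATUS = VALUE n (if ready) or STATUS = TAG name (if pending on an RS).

STATUS = TAG Add2

  c1: issue MUL r1<-Mul1  regs: r0:3,r1:Mul1,r2:4,r3:9,r4:6
  c2: issue MUL r4<-Mul2  regs: r0:3,r1:Mul1,r2:4,r3:9,r4:Mul2
  c3: issue SUB r4<-Add1  regs: r0:3,r1:Mul1,r2:4,r3:9,r4:Add1
  c4: issue SUB r2<-Add2  regs: r0:3,r1:Mul1,r2:Add2,r3:9,r4:Add1
  c5: CDB Mul1=27; stall  regs: r0:3,r1:27,r2:Add2,r3:9,r4:Add1
  c6: CDB Mul2=12; stall  regs: r0:3,r1:27,r2:Add2,r3:9,r4:Add1
  c7: stall  regs: r0:3,r1:27,r2:Add2,r3:9,r4:Add1
  c8: CDB Add1=24; issue ADD r3<-Add1  regs: r0:3,r1:27,r2:Add2,r3:Add1,r4:24
  c9: CDB Add2=-24; issue ADD r0<-Add2  regs: r0:Add2,r1:27,r2:-24,r3:Add1,r4:24
  c10: issue MUL r0<-Mul1  regs: r0:Mul1,r1:27,r2:-24,r3:Add1,r4:24
  c11: stall  regs: r0:Mul1,r1:27,r2:-24,r3:Add1,r4:24
  c12: CDB Add1=-48; issue SUB r1<-Add1  regs: r0:Mul1,r1:Add1,r2:-24,r3:-48,r4:24
  c13: CDB Add2=3; issue SUB r1<-Add2  regs: r0:Mul1,r1:Add2,r2:-24,r3:-48,r4:24
  c14: CDB Mul1=729; stall  regs: r0:729,r1:Add2,r2:-24,r3:-48,r4:24
  c15: CDB Add1=-75; issue ADD r0<-Add1  regs: r0:Add1,r1:Add2,r2:-24,r3:-48,r4:24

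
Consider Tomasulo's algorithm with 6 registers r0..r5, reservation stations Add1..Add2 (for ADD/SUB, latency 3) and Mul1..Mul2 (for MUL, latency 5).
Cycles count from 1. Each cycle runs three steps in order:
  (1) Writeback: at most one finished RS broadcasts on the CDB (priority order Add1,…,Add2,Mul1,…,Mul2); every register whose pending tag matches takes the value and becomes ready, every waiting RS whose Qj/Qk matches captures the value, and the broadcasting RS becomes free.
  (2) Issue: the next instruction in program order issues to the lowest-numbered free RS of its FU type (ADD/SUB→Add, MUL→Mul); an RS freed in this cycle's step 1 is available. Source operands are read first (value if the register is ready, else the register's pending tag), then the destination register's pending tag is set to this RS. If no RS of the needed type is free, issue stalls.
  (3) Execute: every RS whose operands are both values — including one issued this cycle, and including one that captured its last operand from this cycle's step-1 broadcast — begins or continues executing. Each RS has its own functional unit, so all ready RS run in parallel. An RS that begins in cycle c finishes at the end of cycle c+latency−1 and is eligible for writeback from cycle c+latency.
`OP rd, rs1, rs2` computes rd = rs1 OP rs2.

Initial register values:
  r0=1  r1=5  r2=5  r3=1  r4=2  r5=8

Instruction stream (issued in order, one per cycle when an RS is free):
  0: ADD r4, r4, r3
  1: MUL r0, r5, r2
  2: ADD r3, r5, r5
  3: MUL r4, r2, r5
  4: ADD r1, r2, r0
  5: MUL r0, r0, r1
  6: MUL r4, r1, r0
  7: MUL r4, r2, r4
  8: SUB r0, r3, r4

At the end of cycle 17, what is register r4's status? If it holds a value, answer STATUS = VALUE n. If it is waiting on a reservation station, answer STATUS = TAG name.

  c1: issue ADD r4<-Add1  regs: r0:1,r1:5,r2:5,r3:1,r4:Add1,r5:8
  c2: issue MUL r0<-Mul1  regs: r0:Mul1,r1:5,r2:5,r3:1,r4:Add1,r5:8
  c3: issue ADD r3<-Add2  regs: r0:Mul1,r1:5,r2:5,r3:Add2,r4:Add1,r5:8
  c4: CDB Add1=3; issue MUL r4<-Mul2  regs: r0:Mul1,r1:5,r2:5,r3:Add2,r4:Mul2,r5:8
  c5: issue ADD r1<-Add1  regs: r0:Mul1,r1:Add1,r2:5,r3:Add2,r4:Mul2,r5:8
  c6: CDB Add2=16; stall  regs: r0:Mul1,r1:Add1,r2:5,r3:16,r4:Mul2,r5:8
  c7: CDB Mul1=40; issue MUL r0<-Mul1  regs: r0:Mul1,r1:Add1,r2:5,r3:16,r4:Mul2,r5:8
  c8: stall  regs: r0:Mul1,r1:Add1,r2:5,r3:16,r4:Mul2,r5:8
  c9: CDB Mul2=40; issue MUL r4<-Mul2  regs: r0:Mul1,r1:Add1,r2:5,r3:16,r4:Mul2,r5:8
  c10: CDB Add1=45; stall  regs: r0:Mul1,r1:45,r2:5,r3:16,r4:Mul2,r5:8
  c11: stall  regs: r0:Mul1,r1:45,r2:5,r3:16,r4:Mul2,r5:8
  c12: stall  regs: r0:Mul1,r1:45,r2:5,r3:16,r4:Mul2,r5:8
  c13: stall  regs: r0:Mul1,r1:45,r2:5,r3:16,r4:Mul2,r5:8
  c14: stall  regs: r0:Mul1,r1:45,r2:5,r3:16,r4:Mul2,r5:8
  c15: CDB Mul1=1800; issue MUL r4<-Mul1  regs: r0:1800,r1:45,r2:5,r3:16,r4:Mul1,r5:8
  c16: issue SUB r0<-Add1  regs: r0:Add1,r1:45,r2:5,r3:16,r4:Mul1,r5:8
  c17: -  regs: r0:Add1,r1:45,r2:5,r3:16,r4:Mul1,r5:8

STATUS = TAG Mul1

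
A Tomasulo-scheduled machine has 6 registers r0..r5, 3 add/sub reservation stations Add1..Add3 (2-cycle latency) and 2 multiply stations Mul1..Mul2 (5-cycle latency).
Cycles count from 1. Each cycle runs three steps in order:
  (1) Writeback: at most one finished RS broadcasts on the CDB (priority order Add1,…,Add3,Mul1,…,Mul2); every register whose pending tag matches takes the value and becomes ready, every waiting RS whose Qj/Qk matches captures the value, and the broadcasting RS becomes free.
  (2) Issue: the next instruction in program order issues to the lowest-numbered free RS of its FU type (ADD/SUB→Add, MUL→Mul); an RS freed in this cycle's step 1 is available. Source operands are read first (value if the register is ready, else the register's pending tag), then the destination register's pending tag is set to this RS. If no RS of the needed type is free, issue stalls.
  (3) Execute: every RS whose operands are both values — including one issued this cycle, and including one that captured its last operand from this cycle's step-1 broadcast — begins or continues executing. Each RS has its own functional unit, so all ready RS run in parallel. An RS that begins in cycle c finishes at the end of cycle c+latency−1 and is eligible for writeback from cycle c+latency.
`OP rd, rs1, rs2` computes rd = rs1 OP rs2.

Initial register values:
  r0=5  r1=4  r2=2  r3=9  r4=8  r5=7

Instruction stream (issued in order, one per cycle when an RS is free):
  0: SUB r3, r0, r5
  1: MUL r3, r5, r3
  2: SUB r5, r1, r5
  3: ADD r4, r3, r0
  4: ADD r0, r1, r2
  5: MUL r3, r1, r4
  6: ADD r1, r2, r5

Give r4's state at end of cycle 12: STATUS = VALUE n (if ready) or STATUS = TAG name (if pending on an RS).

c1: issue SUB r3<-Add1 | r0:5,r1:4,r2:2,r3:Add1,r4:8,r5:7
c2: issue MUL r3<-Mul1 | r0:5,r1:4,r2:2,r3:Mul1,r4:8,r5:7
c3: CDB Add1=-2; issue SUB r5<-Add1 | r0:5,r1:4,r2:2,r3:Mul1,r4:8,r5:Add1
c4: issue ADD r4<-Add2 | r0:5,r1:4,r2:2,r3:Mul1,r4:Add2,r5:Add1
c5: CDB Add1=-3; issue ADD r0<-Add1 | r0:Add1,r1:4,r2:2,r3:Mul1,r4:Add2,r5:-3
c6: issue MUL r3<-Mul2 | r0:Add1,r1:4,r2:2,r3:Mul2,r4:Add2,r5:-3
c7: CDB Add1=6; issue ADD r1<-Add1 | r0:6,r1:Add1,r2:2,r3:Mul2,r4:Add2,r5:-3
c8: CDB Mul1=-14 | r0:6,r1:Add1,r2:2,r3:Mul2,r4:Add2,r5:-3
c9: CDB Add1=-1 | r0:6,r1:-1,r2:2,r3:Mul2,r4:Add2,r5:-3
c10: CDB Add2=-9 | r0:6,r1:-1,r2:2,r3:Mul2,r4:-9,r5:-3
c11: - | r0:6,r1:-1,r2:2,r3:Mul2,r4:-9,r5:-3
c12: - | r0:6,r1:-1,r2:2,r3:Mul2,r4:-9,r5:-3

STATUS = VALUE -9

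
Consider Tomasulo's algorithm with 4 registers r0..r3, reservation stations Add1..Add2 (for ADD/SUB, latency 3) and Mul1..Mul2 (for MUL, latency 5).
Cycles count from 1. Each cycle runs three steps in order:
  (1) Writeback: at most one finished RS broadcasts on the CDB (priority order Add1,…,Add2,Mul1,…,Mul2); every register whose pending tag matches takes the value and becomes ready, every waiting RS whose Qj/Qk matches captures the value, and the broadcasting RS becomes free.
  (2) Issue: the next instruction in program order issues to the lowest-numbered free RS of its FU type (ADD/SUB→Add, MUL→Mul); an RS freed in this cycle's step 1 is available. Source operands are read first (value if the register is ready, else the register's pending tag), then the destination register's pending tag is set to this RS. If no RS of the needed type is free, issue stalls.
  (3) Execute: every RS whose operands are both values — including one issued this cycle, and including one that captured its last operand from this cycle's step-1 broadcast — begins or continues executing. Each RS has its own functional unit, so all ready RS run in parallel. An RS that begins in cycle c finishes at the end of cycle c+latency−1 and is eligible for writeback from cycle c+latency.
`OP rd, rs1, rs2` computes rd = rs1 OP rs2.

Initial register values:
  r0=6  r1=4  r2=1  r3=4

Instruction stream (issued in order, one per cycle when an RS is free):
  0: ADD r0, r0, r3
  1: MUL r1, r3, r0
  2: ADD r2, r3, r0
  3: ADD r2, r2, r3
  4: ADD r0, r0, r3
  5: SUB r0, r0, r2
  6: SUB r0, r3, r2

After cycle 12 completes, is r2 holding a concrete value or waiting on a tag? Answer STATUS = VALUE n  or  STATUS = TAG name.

STATUS = VALUE 18

cycle 1: issue ADD r0<-Add1 // r0:Add1,r1:4,r2:1,r3:4
cycle 2: issue MUL r1<-Mul1 // r0:Add1,r1:Mul1,r2:1,r3:4
cycle 3: issue ADD r2<-Add2 // r0:Add1,r1:Mul1,r2:Add2,r3:4
cycle 4: CDB Add1=10; issue ADD r2<-Add1 // r0:10,r1:Mul1,r2:Add1,r3:4
cycle 5: stall // r0:10,r1:Mul1,r2:Add1,r3:4
cycle 6: stall // r0:10,r1:Mul1,r2:Add1,r3:4
cycle 7: CDB Add2=14; issue ADD r0<-Add2 // r0:Add2,r1:Mul1,r2:Add1,r3:4
cycle 8: stall // r0:Add2,r1:Mul1,r2:Add1,r3:4
cycle 9: CDB Mul1=40; stall // r0:Add2,r1:40,r2:Add1,r3:4
cycle 10: CDB Add1=18; issue SUB r0<-Add1 // r0:Add1,r1:40,r2:18,r3:4
cycle 11: CDB Add2=14; issue SUB r0<-Add2 // r0:Add2,r1:40,r2:18,r3:4
cycle 12: - // r0:Add2,r1:40,r2:18,r3:4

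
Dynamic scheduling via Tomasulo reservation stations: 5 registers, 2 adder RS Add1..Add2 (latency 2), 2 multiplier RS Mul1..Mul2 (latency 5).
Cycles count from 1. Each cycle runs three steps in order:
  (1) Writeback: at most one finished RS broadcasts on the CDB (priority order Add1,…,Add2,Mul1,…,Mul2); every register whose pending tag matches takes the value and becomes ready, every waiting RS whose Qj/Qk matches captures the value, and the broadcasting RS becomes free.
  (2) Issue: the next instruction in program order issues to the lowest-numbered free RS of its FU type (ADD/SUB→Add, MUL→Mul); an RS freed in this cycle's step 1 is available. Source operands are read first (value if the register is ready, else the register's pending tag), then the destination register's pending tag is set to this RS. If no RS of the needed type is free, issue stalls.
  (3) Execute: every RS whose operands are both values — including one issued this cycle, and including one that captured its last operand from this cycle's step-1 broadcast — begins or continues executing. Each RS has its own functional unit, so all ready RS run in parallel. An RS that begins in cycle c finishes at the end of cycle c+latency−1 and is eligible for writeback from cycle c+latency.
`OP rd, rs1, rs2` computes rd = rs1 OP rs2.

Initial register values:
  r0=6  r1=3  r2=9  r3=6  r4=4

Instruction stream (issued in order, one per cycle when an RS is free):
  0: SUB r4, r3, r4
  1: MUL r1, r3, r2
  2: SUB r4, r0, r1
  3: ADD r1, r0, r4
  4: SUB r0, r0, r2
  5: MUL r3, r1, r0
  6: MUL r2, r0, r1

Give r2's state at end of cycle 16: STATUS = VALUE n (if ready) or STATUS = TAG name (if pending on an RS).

  c1: issue SUB r4<-Add1  regs: r0:6,r1:3,r2:9,r3:6,r4:Add1
  c2: issue MUL r1<-Mul1  regs: r0:6,r1:Mul1,r2:9,r3:6,r4:Add1
  c3: CDB Add1=2; issue SUB r4<-Add1  regs: r0:6,r1:Mul1,r2:9,r3:6,r4:Add1
  c4: issue ADD r1<-Add2  regs: r0:6,r1:Add2,r2:9,r3:6,r4:Add1
  c5: stall  regs: r0:6,r1:Add2,r2:9,r3:6,r4:Add1
  c6: stall  regs: r0:6,r1:Add2,r2:9,r3:6,r4:Add1
  c7: CDB Mul1=54; stall  regs: r0:6,r1:Add2,r2:9,r3:6,r4:Add1
  c8: stall  regs: r0:6,r1:Add2,r2:9,r3:6,r4:Add1
  c9: CDB Add1=-48; issue SUB r0<-Add1  regs: r0:Add1,r1:Add2,r2:9,r3:6,r4:-48
  c10: issue MUL r3<-Mul1  regs: r0:Add1,r1:Add2,r2:9,r3:Mul1,r4:-48
  c11: CDB Add1=-3; issue MUL r2<-Mul2  regs: r0:-3,r1:Add2,r2:Mul2,r3:Mul1,r4:-48
  c12: CDB Add2=-42  regs: r0:-3,r1:-42,r2:Mul2,r3:Mul1,r4:-48
  c13: -  regs: r0:-3,r1:-42,r2:Mul2,r3:Mul1,r4:-48
  c14: -  regs: r0:-3,r1:-42,r2:Mul2,r3:Mul1,r4:-48
  c15: -  regs: r0:-3,r1:-42,r2:Mul2,r3:Mul1,r4:-48
  c16: -  regs: r0:-3,r1:-42,r2:Mul2,r3:Mul1,r4:-48

STATUS = TAG Mul2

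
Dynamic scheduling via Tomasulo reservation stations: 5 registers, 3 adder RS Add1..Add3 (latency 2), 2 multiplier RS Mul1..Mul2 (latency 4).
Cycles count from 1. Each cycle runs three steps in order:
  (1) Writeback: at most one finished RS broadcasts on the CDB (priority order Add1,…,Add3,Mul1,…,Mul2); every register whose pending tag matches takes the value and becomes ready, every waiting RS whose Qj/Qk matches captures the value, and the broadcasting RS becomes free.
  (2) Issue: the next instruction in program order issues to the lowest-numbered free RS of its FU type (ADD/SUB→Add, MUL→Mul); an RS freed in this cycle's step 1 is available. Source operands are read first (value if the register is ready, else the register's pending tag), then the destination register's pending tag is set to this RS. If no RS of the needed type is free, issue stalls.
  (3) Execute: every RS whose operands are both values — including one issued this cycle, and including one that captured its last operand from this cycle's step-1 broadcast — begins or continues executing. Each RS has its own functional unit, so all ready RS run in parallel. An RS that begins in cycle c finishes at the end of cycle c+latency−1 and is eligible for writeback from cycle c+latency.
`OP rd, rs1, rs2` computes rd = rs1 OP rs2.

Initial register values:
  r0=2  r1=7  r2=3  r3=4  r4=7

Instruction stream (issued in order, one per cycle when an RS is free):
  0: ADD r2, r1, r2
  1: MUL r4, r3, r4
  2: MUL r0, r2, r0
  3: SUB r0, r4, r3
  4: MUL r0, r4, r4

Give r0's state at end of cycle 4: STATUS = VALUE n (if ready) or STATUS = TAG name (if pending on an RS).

STATUS = TAG Add1

c1: issue ADD r2<-Add1 | r0:2,r1:7,r2:Add1,r3:4,r4:7
c2: issue MUL r4<-Mul1 | r0:2,r1:7,r2:Add1,r3:4,r4:Mul1
c3: CDB Add1=10; issue MUL r0<-Mul2 | r0:Mul2,r1:7,r2:10,r3:4,r4:Mul1
c4: issue SUB r0<-Add1 | r0:Add1,r1:7,r2:10,r3:4,r4:Mul1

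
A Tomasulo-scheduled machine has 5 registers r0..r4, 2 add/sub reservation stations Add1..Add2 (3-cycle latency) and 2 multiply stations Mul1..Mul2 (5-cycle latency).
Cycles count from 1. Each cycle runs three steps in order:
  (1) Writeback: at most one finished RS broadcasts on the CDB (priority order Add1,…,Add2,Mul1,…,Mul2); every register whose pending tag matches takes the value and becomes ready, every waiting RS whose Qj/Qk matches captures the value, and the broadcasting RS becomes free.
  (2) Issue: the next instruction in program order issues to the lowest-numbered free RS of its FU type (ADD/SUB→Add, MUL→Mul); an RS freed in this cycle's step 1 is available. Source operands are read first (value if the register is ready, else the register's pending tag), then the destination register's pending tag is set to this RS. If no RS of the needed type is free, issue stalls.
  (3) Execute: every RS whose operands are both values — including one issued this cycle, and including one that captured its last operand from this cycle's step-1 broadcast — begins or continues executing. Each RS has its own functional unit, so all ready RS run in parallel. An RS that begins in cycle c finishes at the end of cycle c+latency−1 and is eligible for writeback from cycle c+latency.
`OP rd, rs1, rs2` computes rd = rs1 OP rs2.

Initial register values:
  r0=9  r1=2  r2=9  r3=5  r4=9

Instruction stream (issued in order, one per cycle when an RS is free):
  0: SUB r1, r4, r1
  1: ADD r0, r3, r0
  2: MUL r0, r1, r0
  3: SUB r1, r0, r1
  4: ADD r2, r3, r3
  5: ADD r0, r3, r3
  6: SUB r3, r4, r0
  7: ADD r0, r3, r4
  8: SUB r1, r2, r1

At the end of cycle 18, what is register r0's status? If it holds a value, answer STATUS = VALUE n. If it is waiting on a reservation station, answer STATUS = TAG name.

c1: issue SUB r1<-Add1 | r0:9,r1:Add1,r2:9,r3:5,r4:9
c2: issue ADD r0<-Add2 | r0:Add2,r1:Add1,r2:9,r3:5,r4:9
c3: issue MUL r0<-Mul1 | r0:Mul1,r1:Add1,r2:9,r3:5,r4:9
c4: CDB Add1=7; issue SUB r1<-Add1 | r0:Mul1,r1:Add1,r2:9,r3:5,r4:9
c5: CDB Add2=14; issue ADD r2<-Add2 | r0:Mul1,r1:Add1,r2:Add2,r3:5,r4:9
c6: stall | r0:Mul1,r1:Add1,r2:Add2,r3:5,r4:9
c7: stall | r0:Mul1,r1:Add1,r2:Add2,r3:5,r4:9
c8: CDB Add2=10; issue ADD r0<-Add2 | r0:Add2,r1:Add1,r2:10,r3:5,r4:9
c9: stall | r0:Add2,r1:Add1,r2:10,r3:5,r4:9
c10: CDB Mul1=98; stall | r0:Add2,r1:Add1,r2:10,r3:5,r4:9
c11: CDB Add2=10; issue SUB r3<-Add2 | r0:10,r1:Add1,r2:10,r3:Add2,r4:9
c12: stall | r0:10,r1:Add1,r2:10,r3:Add2,r4:9
c13: CDB Add1=91; issue ADD r0<-Add1 | r0:Add1,r1:91,r2:10,r3:Add2,r4:9
c14: CDB Add2=-1; issue SUB r1<-Add2 | r0:Add1,r1:Add2,r2:10,r3:-1,r4:9
c15: - | r0:Add1,r1:Add2,r2:10,r3:-1,r4:9
c16: - | r0:Add1,r1:Add2,r2:10,r3:-1,r4:9
c17: CDB Add1=8 | r0:8,r1:Add2,r2:10,r3:-1,r4:9
c18: CDB Add2=-81 | r0:8,r1:-81,r2:10,r3:-1,r4:9

STATUS = VALUE 8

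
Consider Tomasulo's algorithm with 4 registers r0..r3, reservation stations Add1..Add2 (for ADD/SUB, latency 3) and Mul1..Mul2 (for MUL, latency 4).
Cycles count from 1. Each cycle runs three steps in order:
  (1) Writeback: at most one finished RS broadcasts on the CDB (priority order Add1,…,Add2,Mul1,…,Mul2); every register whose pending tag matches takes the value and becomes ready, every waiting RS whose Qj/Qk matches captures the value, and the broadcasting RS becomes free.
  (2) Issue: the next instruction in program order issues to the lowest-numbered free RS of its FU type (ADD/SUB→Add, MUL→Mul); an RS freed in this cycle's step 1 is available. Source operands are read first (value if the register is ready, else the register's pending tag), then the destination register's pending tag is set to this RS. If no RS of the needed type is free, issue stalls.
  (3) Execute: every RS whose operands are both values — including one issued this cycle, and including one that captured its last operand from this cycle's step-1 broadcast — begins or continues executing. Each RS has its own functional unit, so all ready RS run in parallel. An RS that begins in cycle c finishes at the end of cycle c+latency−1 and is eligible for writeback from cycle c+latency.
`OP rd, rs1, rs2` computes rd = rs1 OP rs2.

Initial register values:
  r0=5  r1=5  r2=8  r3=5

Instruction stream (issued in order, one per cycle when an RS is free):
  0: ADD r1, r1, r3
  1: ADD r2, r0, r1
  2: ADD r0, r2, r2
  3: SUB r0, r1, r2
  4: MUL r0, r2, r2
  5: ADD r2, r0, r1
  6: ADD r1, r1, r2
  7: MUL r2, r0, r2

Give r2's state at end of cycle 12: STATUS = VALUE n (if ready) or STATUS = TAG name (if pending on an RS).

  c1: issue ADD r1<-Add1  regs: r0:5,r1:Add1,r2:8,r3:5
  c2: issue ADD r2<-Add2  regs: r0:5,r1:Add1,r2:Add2,r3:5
  c3: stall  regs: r0:5,r1:Add1,r2:Add2,r3:5
  c4: CDB Add1=10; issue ADD r0<-Add1  regs: r0:Add1,r1:10,r2:Add2,r3:5
  c5: stall  regs: r0:Add1,r1:10,r2:Add2,r3:5
  c6: stall  regs: r0:Add1,r1:10,r2:Add2,r3:5
  c7: CDB Add2=15; issue SUB r0<-Add2  regs: r0:Add2,r1:10,r2:15,r3:5
  c8: issue MUL r0<-Mul1  regs: r0:Mul1,r1:10,r2:15,r3:5
  c9: stall  regs: r0:Mul1,r1:10,r2:15,r3:5
  c10: CDB Add1=30; issue ADD r2<-Add1  regs: r0:Mul1,r1:10,r2:Add1,r3:5
  c11: CDB Add2=-5; issue ADD r1<-Add2  regs: r0:Mul1,r1:Add2,r2:Add1,r3:5
  c12: CDB Mul1=225; issue MUL r2<-Mul1  regs: r0:225,r1:Add2,r2:Mul1,r3:5

STATUS = TAG Mul1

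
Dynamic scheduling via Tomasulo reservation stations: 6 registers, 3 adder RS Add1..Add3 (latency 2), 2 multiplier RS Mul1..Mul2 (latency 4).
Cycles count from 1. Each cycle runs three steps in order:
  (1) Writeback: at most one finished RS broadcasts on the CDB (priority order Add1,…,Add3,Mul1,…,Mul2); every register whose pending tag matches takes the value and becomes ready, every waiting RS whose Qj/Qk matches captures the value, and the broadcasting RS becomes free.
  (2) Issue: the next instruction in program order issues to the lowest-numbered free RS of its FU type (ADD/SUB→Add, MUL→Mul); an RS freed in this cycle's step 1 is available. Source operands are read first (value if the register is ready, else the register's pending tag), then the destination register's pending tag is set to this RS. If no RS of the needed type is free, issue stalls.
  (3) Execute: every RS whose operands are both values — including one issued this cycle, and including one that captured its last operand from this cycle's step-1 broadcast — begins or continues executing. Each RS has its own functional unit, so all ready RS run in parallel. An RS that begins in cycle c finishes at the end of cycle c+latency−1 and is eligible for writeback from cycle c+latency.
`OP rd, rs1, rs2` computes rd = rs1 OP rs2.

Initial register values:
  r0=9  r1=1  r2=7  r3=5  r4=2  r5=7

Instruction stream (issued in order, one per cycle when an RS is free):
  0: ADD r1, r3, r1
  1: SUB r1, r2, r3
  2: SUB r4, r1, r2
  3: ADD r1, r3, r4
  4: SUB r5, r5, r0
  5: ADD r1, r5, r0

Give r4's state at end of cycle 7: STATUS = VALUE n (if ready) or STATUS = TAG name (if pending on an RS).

STATUS = VALUE -5

  c1: issue ADD r1<-Add1  regs: r0:9,r1:Add1,r2:7,r3:5,r4:2,r5:7
  c2: issue SUB r1<-Add2  regs: r0:9,r1:Add2,r2:7,r3:5,r4:2,r5:7
  c3: CDB Add1=6; issue SUB r4<-Add1  regs: r0:9,r1:Add2,r2:7,r3:5,r4:Add1,r5:7
  c4: CDB Add2=2; issue ADD r1<-Add2  regs: r0:9,r1:Add2,r2:7,r3:5,r4:Add1,r5:7
  c5: issue SUB r5<-Add3  regs: r0:9,r1:Add2,r2:7,r3:5,r4:Add1,r5:Add3
  c6: CDB Add1=-5; issue ADD r1<-Add1  regs: r0:9,r1:Add1,r2:7,r3:5,r4:-5,r5:Add3
  c7: CDB Add3=-2  regs: r0:9,r1:Add1,r2:7,r3:5,r4:-5,r5:-2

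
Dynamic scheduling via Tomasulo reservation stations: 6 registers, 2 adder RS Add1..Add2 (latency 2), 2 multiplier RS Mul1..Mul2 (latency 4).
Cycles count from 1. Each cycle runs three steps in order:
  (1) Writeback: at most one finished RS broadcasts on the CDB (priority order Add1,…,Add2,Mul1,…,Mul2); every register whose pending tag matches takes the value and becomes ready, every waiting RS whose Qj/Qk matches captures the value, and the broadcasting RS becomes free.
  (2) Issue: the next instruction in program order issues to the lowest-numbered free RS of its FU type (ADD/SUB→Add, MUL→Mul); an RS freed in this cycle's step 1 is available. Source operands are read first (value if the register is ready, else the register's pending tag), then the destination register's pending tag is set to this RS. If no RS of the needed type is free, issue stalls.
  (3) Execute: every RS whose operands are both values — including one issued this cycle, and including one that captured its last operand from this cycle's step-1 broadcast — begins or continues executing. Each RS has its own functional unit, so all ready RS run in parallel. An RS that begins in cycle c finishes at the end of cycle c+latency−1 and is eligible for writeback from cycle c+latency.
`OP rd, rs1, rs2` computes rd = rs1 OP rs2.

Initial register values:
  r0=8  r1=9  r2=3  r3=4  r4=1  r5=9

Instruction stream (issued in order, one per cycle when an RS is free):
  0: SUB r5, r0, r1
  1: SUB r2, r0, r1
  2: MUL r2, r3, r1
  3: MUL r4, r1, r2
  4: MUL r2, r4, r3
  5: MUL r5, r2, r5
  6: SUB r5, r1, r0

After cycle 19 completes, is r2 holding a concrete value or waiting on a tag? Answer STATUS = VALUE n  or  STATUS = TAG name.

STATUS = VALUE 1296

c1: issue SUB r5<-Add1 | r0:8,r1:9,r2:3,r3:4,r4:1,r5:Add1
c2: issue SUB r2<-Add2 | r0:8,r1:9,r2:Add2,r3:4,r4:1,r5:Add1
c3: CDB Add1=-1; issue MUL r2<-Mul1 | r0:8,r1:9,r2:Mul1,r3:4,r4:1,r5:-1
c4: CDB Add2=-1; issue MUL r4<-Mul2 | r0:8,r1:9,r2:Mul1,r3:4,r4:Mul2,r5:-1
c5: stall | r0:8,r1:9,r2:Mul1,r3:4,r4:Mul2,r5:-1
c6: stall | r0:8,r1:9,r2:Mul1,r3:4,r4:Mul2,r5:-1
c7: CDB Mul1=36; issue MUL r2<-Mul1 | r0:8,r1:9,r2:Mul1,r3:4,r4:Mul2,r5:-1
c8: stall | r0:8,r1:9,r2:Mul1,r3:4,r4:Mul2,r5:-1
c9: stall | r0:8,r1:9,r2:Mul1,r3:4,r4:Mul2,r5:-1
c10: stall | r0:8,r1:9,r2:Mul1,r3:4,r4:Mul2,r5:-1
c11: CDB Mul2=324; issue MUL r5<-Mul2 | r0:8,r1:9,r2:Mul1,r3:4,r4:324,r5:Mul2
c12: issue SUB r5<-Add1 | r0:8,r1:9,r2:Mul1,r3:4,r4:324,r5:Add1
c13: - | r0:8,r1:9,r2:Mul1,r3:4,r4:324,r5:Add1
c14: CDB Add1=1 | r0:8,r1:9,r2:Mul1,r3:4,r4:324,r5:1
c15: CDB Mul1=1296 | r0:8,r1:9,r2:1296,r3:4,r4:324,r5:1
c16: - | r0:8,r1:9,r2:1296,r3:4,r4:324,r5:1
c17: - | r0:8,r1:9,r2:1296,r3:4,r4:324,r5:1
c18: - | r0:8,r1:9,r2:1296,r3:4,r4:324,r5:1
c19: CDB Mul2=-1296 | r0:8,r1:9,r2:1296,r3:4,r4:324,r5:1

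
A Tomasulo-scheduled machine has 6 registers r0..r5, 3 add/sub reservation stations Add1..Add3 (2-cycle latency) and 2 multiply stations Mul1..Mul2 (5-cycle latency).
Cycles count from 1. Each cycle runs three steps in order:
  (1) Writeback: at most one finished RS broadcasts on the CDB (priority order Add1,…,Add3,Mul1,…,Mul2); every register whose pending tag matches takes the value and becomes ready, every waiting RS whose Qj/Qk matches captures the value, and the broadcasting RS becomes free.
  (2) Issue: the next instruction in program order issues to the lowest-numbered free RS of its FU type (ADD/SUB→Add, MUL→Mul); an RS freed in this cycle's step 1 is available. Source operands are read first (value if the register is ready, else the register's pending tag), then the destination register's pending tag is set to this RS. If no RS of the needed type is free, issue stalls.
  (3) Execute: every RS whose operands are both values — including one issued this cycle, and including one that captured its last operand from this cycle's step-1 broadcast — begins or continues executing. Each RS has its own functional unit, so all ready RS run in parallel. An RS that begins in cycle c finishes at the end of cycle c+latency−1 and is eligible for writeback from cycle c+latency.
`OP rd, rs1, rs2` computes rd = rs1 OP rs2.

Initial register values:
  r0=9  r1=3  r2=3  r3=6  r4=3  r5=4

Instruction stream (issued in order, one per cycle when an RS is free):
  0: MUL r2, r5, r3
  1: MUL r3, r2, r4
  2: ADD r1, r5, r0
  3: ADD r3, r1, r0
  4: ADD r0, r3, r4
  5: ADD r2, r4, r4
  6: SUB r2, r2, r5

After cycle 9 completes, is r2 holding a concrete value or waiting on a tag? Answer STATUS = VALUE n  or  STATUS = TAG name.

  c1: issue MUL r2<-Mul1  regs: r0:9,r1:3,r2:Mul1,r3:6,r4:3,r5:4
  c2: issue MUL r3<-Mul2  regs: r0:9,r1:3,r2:Mul1,r3:Mul2,r4:3,r5:4
  c3: issue ADD r1<-Add1  regs: r0:9,r1:Add1,r2:Mul1,r3:Mul2,r4:3,r5:4
  c4: issue ADD r3<-Add2  regs: r0:9,r1:Add1,r2:Mul1,r3:Add2,r4:3,r5:4
  c5: CDB Add1=13; issue ADD r0<-Add1  regs: r0:Add1,r1:13,r2:Mul1,r3:Add2,r4:3,r5:4
  c6: CDB Mul1=24; issue ADD r2<-Add3  regs: r0:Add1,r1:13,r2:Add3,r3:Add2,r4:3,r5:4
  c7: CDB Add2=22; issue SUB r2<-Add2  regs: r0:Add1,r1:13,r2:Add2,r3:22,r4:3,r5:4
  c8: CDB Add3=6  regs: r0:Add1,r1:13,r2:Add2,r3:22,r4:3,r5:4
  c9: CDB Add1=25  regs: r0:25,r1:13,r2:Add2,r3:22,r4:3,r5:4

STATUS = TAG Add2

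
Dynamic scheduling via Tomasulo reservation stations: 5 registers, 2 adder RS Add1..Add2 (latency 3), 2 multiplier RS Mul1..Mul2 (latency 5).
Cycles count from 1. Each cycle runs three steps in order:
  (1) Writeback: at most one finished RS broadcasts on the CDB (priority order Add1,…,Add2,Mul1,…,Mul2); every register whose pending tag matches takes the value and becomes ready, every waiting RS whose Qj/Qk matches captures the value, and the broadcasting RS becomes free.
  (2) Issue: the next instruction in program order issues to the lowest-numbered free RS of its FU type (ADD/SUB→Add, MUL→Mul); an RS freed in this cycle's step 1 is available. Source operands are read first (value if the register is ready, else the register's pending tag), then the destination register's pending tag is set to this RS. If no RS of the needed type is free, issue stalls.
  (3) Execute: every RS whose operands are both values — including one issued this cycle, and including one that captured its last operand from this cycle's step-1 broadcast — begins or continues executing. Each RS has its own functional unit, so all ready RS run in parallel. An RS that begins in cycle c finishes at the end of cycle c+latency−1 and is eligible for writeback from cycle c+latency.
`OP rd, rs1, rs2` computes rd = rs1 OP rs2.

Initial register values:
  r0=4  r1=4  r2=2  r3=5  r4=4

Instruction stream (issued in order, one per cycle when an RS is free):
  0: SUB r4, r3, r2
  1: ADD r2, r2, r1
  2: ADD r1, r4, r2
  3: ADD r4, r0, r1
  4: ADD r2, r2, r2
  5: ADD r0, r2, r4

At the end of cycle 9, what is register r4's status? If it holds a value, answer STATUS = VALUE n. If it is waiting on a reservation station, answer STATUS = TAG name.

STATUS = TAG Add2

cycle 1: issue SUB r4<-Add1 // r0:4,r1:4,r2:2,r3:5,r4:Add1
cycle 2: issue ADD r2<-Add2 // r0:4,r1:4,r2:Add2,r3:5,r4:Add1
cycle 3: stall // r0:4,r1:4,r2:Add2,r3:5,r4:Add1
cycle 4: CDB Add1=3; issue ADD r1<-Add1 // r0:4,r1:Add1,r2:Add2,r3:5,r4:3
cycle 5: CDB Add2=6; issue ADD r4<-Add2 // r0:4,r1:Add1,r2:6,r3:5,r4:Add2
cycle 6: stall // r0:4,r1:Add1,r2:6,r3:5,r4:Add2
cycle 7: stall // r0:4,r1:Add1,r2:6,r3:5,r4:Add2
cycle 8: CDB Add1=9; issue ADD r2<-Add1 // r0:4,r1:9,r2:Add1,r3:5,r4:Add2
cycle 9: stall // r0:4,r1:9,r2:Add1,r3:5,r4:Add2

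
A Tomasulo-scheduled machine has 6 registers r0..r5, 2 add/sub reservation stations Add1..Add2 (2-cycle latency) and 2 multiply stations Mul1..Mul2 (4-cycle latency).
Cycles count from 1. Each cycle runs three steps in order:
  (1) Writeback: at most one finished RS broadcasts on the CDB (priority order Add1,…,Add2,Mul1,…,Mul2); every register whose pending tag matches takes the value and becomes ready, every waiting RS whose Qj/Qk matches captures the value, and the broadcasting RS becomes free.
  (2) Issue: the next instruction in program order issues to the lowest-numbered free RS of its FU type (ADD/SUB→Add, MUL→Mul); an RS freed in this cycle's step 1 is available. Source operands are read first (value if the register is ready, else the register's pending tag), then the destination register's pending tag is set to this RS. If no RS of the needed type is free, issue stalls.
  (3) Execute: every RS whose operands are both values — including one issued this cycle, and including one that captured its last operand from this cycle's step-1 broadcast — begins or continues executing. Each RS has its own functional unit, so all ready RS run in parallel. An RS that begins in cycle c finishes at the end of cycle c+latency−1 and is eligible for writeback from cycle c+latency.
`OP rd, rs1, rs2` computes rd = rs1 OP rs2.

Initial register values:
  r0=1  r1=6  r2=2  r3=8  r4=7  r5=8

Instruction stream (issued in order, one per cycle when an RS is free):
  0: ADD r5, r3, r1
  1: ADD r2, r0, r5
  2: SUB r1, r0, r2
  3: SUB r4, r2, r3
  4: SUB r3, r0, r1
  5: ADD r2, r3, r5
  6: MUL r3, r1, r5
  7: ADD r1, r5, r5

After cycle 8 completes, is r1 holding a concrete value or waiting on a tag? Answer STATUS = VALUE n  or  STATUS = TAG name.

  c1: issue ADD r5<-Add1  regs: r0:1,r1:6,r2:2,r3:8,r4:7,r5:Add1
  c2: issue ADD r2<-Add2  regs: r0:1,r1:6,r2:Add2,r3:8,r4:7,r5:Add1
  c3: CDB Add1=14; issue SUB r1<-Add1  regs: r0:1,r1:Add1,r2:Add2,r3:8,r4:7,r5:14
  c4: stall  regs: r0:1,r1:Add1,r2:Add2,r3:8,r4:7,r5:14
  c5: CDB Add2=15; issue SUB r4<-Add2  regs: r0:1,r1:Add1,r2:15,r3:8,r4:Add2,r5:14
  c6: stall  regs: r0:1,r1:Add1,r2:15,r3:8,r4:Add2,r5:14
  c7: CDB Add1=-14; issue SUB r3<-Add1  regs: r0:1,r1:-14,r2:15,r3:Add1,r4:Add2,r5:14
  c8: CDB Add2=7; issue ADD r2<-Add2  regs: r0:1,r1:-14,r2:Add2,r3:Add1,r4:7,r5:14

STATUS = VALUE -14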